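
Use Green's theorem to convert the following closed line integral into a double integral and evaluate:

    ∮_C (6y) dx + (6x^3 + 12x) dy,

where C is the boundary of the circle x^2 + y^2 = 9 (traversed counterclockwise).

Green's theorem converts the closed line integral into a double integral over the enclosed region D:

    ∮_C P dx + Q dy = ∬_D (∂Q/∂x - ∂P/∂y) dA.

Here P = 6y, Q = 6x^3 + 12x, so

    ∂Q/∂x = 18x^2 + 12,    ∂P/∂y = 6,
    ∂Q/∂x - ∂P/∂y = 18x^2 + 6.

D is the region x^2 + y^2 ≤ 9. Evaluating the double integral:

In polar coordinates (x = r cos θ, y = r sin θ, dA = r dr dθ) the integrand becomes 18r^2cos(θ)^2 + 6, so

    ∬_D (18x^2 + 6) dA = ∫_0^{2π} ∫_0^{3} (18r^2cos(θ)^2 + 6) · r dr dθ.

Inner (r from 0 to 3): 729cos(θ)^2/2 + 27.
Outer (θ from 0 to 2π): 837π/2.

Therefore ∮_C P dx + Q dy = 837π/2.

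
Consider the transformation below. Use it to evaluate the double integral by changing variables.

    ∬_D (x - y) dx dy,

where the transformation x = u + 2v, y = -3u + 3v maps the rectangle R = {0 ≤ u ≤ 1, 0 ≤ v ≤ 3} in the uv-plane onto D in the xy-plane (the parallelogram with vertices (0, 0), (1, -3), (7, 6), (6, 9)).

Compute the Jacobian determinant of (x, y) with respect to (u, v):

    ∂(x,y)/∂(u,v) = | 1  2 | = (1)(3) - (2)(-3) = 9.
                   | -3  3 |

Its absolute value is |J| = 9 (the area scaling factor).

Substituting x = u + 2v, y = -3u + 3v into the integrand,

    x - y → 4u - v,

so the integral becomes

    ∬_R (4u - v) · |J| du dv = ∫_0^1 ∫_0^3 (36u - 9v) dv du.

Inner (v): 108u - 81/2.
Outer (u): 27/2.

Therefore ∬_D (x - y) dx dy = 27/2.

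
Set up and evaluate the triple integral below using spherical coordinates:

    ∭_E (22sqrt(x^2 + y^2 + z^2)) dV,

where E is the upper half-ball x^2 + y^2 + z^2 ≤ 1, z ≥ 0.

In spherical coordinates, x = ρ sin(φ) cos(θ), y = ρ sin(φ) sin(θ), z = ρ cos(φ), and dV = ρ^2 sin(φ) dρ dφ dθ.

The integrand becomes 22ρ, so

    ∭_E (22sqrt(x^2 + y^2 + z^2)) dV = ∫_{0}^{2π} ∫_{0}^{π/2} ∫_{0}^{1} (22ρ) · ρ^2 sin(φ) dρ dφ dθ.

Inner (ρ): 11sin(φ)/2.
Middle (φ): 11/2.
Outer (θ): 11π.

Therefore the triple integral equals 11π.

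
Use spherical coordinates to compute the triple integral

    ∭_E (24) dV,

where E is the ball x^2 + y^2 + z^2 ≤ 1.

In spherical coordinates, x = ρ sin(φ) cos(θ), y = ρ sin(φ) sin(θ), z = ρ cos(φ), and dV = ρ^2 sin(φ) dρ dφ dθ.

The integrand becomes 24, so

    ∭_E (24) dV = ∫_{0}^{2π} ∫_{0}^{π} ∫_{0}^{1} (24) · ρ^2 sin(φ) dρ dφ dθ.

Inner (ρ): 8sin(φ).
Middle (φ): 16.
Outer (θ): 32π.

Therefore the triple integral equals 32π.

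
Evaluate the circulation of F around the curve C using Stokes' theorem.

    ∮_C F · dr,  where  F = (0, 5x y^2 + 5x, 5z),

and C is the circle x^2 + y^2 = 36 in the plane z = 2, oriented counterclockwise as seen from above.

Let S be the flat disk x^2 + y^2 ≤ 36 in the plane z = 2, with upward unit normal n̂ = ẑ. By Stokes' theorem,

    ∮_C F · dr = ∬_S (∇ × F) · n̂ dS = ∬_D (curl F)_z dA,

where D is the disk x^2 + y^2 ≤ 36.

Compute the curl of F = (0, 5x y^2 + 5x, 5z):
    (∇ × F)_x = ∂F_z/∂y - ∂F_y/∂z = 0,
    (∇ × F)_y = ∂F_x/∂z - ∂F_z/∂x = 0,
    (∇ × F)_z = ∂F_y/∂x - ∂F_x/∂y = 5y^2 + 5.

On z = 2, (curl F)_z = 5y^2 + 5.

Convert to polar (x = r cos θ, y = r sin θ, dA = r dr dθ); the integrand becomes 5r^2sin(θ)^2 + 5, so

    ∬_D (curl F)_z dA = ∫_0^{2π} ∫_0^{6} (5r^2sin(θ)^2 + 5) · r dr dθ.

Inner (r from 0 to 6): 1620sin(θ)^2 + 90.
Outer (θ from 0 to 2π): 1800π.

Therefore ∮_C F · dr = 1800π.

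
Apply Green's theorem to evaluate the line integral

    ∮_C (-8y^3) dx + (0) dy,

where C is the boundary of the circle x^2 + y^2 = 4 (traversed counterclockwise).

Green's theorem converts the closed line integral into a double integral over the enclosed region D:

    ∮_C P dx + Q dy = ∬_D (∂Q/∂x - ∂P/∂y) dA.

Here P = -8y^3, Q = 0, so

    ∂Q/∂x = 0,    ∂P/∂y = -24y^2,
    ∂Q/∂x - ∂P/∂y = 24y^2.

D is the region x^2 + y^2 ≤ 4. Evaluating the double integral:

In polar coordinates (x = r cos θ, y = r sin θ, dA = r dr dθ) the integrand becomes 24r^2sin(θ)^2, so

    ∬_D (24y^2) dA = ∫_0^{2π} ∫_0^{2} (24r^2sin(θ)^2) · r dr dθ.

Inner (r from 0 to 2): 96sin(θ)^2.
Outer (θ from 0 to 2π): 96π.

Therefore ∮_C P dx + Q dy = 96π.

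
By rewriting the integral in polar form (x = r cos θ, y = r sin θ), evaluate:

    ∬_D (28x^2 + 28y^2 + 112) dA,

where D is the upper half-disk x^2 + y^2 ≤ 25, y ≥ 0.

The region D is 0 ≤ r ≤ 5, 0 ≤ θ ≤ π in polar coordinates, where x = r cos(θ), y = r sin(θ), and dA = r dr dθ.

Under the substitution, the integrand becomes 28r^2 + 112, so

    ∬_D (28x^2 + 28y^2 + 112) dA = ∫_{0}^{π} ∫_{0}^{5} (28r^2 + 112) · r dr dθ.

Inner integral (in r): ∫_{0}^{5} (28r^2 + 112) · r dr = 5775.

Outer integral (in θ): ∫_{0}^{π} (5775) dθ = 5775π.

Therefore ∬_D (28x^2 + 28y^2 + 112) dA = 5775π.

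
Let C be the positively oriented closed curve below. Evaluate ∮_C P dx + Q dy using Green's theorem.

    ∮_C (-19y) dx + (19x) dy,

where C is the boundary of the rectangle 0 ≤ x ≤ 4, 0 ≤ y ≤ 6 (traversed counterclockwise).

Green's theorem converts the closed line integral into a double integral over the enclosed region D:

    ∮_C P dx + Q dy = ∬_D (∂Q/∂x - ∂P/∂y) dA.

Here P = -19y, Q = 19x, so

    ∂Q/∂x = 19,    ∂P/∂y = -19,
    ∂Q/∂x - ∂P/∂y = 38.

D is the region 0 ≤ x ≤ 4, 0 ≤ y ≤ 6. Evaluating the double integral:

    ∬_D (38) dA = ∫_0^{4} ∫_0^{6} (38) dy dx.

Inner (y from 0 to 6): 228.
Outer (x from 0 to 4): 912.

Therefore ∮_C P dx + Q dy = 912.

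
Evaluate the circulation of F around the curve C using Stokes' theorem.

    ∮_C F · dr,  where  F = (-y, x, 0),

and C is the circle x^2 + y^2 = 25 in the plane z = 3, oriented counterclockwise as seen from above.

Let S be the flat disk x^2 + y^2 ≤ 25 in the plane z = 3, with upward unit normal n̂ = ẑ. By Stokes' theorem,

    ∮_C F · dr = ∬_S (∇ × F) · n̂ dS = ∬_D (curl F)_z dA,

where D is the disk x^2 + y^2 ≤ 25.

Compute the curl of F = (-y, x, 0):
    (∇ × F)_x = ∂F_z/∂y - ∂F_y/∂z = 0,
    (∇ × F)_y = ∂F_x/∂z - ∂F_z/∂x = 0,
    (∇ × F)_z = ∂F_y/∂x - ∂F_x/∂y = 2.

On z = 3, (curl F)_z = 2.

Convert to polar (x = r cos θ, y = r sin θ, dA = r dr dθ); the integrand becomes 2, so

    ∬_D (curl F)_z dA = ∫_0^{2π} ∫_0^{5} (2) · r dr dθ.

Inner (r from 0 to 5): 25.
Outer (θ from 0 to 2π): 50π.

Therefore ∮_C F · dr = 50π.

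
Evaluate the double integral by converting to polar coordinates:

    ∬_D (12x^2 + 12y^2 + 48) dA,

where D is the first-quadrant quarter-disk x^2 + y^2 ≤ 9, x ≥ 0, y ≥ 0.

The region D is 0 ≤ r ≤ 3, 0 ≤ θ ≤ π/2 in polar coordinates, where x = r cos(θ), y = r sin(θ), and dA = r dr dθ.

Under the substitution, the integrand becomes 12r^2 + 48, so

    ∬_D (12x^2 + 12y^2 + 48) dA = ∫_{0}^{π/2} ∫_{0}^{3} (12r^2 + 48) · r dr dθ.

Inner integral (in r): ∫_{0}^{3} (12r^2 + 48) · r dr = 459.

Outer integral (in θ): ∫_{0}^{π/2} (459) dθ = 459π/2.

Therefore ∬_D (12x^2 + 12y^2 + 48) dA = 459π/2.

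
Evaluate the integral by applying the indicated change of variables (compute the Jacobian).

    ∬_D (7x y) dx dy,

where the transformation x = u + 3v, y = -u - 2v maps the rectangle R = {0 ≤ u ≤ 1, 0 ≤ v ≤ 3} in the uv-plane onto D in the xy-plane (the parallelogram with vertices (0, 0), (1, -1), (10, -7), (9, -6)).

Compute the Jacobian determinant of (x, y) with respect to (u, v):

    ∂(x,y)/∂(u,v) = | 1  3 | = (1)(-2) - (3)(-1) = 1.
                   | -1  -2 |

Its absolute value is |J| = 1 (the area scaling factor).

Substituting x = u + 3v, y = -u - 2v into the integrand,

    7x y → -7u^2 - 35u v - 42v^2,

so the integral becomes

    ∬_R (-7u^2 - 35u v - 42v^2) · |J| du dv = ∫_0^1 ∫_0^3 (-7u^2 - 35u v - 42v^2) dv du.

Inner (v): -21u^2 - 315u/2 - 378.
Outer (u): -1855/4.

Therefore ∬_D (7x y) dx dy = -1855/4.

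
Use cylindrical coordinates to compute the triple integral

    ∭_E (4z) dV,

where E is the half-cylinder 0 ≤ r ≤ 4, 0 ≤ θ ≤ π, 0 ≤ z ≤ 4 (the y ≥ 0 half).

In cylindrical coordinates, x = r cos(θ), y = r sin(θ), z = z, and dV = r dr dθ dz.

The integrand becomes 4z, so

    ∭_E (4z) dV = ∫_{0}^{π} ∫_{0}^{4} ∫_{0}^{4} (4z) · r dz dr dθ.

Inner (z): 32r.
Middle (r from 0 to 4): 256.
Outer (θ): 256π.

Therefore the triple integral equals 256π.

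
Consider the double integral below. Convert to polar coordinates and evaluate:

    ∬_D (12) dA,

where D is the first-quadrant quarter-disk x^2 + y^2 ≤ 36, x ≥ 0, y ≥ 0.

The region D is 0 ≤ r ≤ 6, 0 ≤ θ ≤ π/2 in polar coordinates, where x = r cos(θ), y = r sin(θ), and dA = r dr dθ.

Under the substitution, the integrand becomes 12, so

    ∬_D (12) dA = ∫_{0}^{π/2} ∫_{0}^{6} (12) · r dr dθ.

Inner integral (in r): ∫_{0}^{6} (12) · r dr = 216.

Outer integral (in θ): ∫_{0}^{π/2} (216) dθ = 108π.

Therefore ∬_D (12) dA = 108π.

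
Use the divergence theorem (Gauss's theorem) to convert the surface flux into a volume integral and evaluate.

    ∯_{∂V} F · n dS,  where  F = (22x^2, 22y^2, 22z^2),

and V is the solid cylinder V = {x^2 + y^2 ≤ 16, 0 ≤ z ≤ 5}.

By the divergence theorem,

    ∯_{∂V} F · n dS = ∭_V (∇ · F) dV.

Compute the divergence:
    ∇ · F = ∂F_x/∂x + ∂F_y/∂y + ∂F_z/∂z = 44x + 44y + 44z.

In cylindrical coordinates, x = r cos(θ), y = r sin(θ), z = z, dV = r dr dθ dz, with 0 ≤ r ≤ 4, 0 ≤ θ ≤ 2π, 0 ≤ z ≤ 5.

The integrand, after substitution and multiplying by the volume element, becomes (44sqrt(2)r sin(θ + π/4) + 44z) · r, so

    ∭_V (∇·F) dV = ∫_0^{2π} ∫_0^{4} ∫_0^{5} (44sqrt(2)r sin(θ + π/4) + 44z) · r dz dr dθ.

Inner (z from 0 to 5): 110r (2sqrt(2)r sin(θ + π/4) + 5).
Middle (r from 0 to 4): 14080sqrt(2)sin(θ + π/4)/3 + 4400.
Outer (θ from 0 to 2π): 8800π.

Therefore ∯_{∂V} F · n dS = 8800π.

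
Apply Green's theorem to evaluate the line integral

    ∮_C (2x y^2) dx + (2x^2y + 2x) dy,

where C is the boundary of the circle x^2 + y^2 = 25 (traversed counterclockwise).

Green's theorem converts the closed line integral into a double integral over the enclosed region D:

    ∮_C P dx + Q dy = ∬_D (∂Q/∂x - ∂P/∂y) dA.

Here P = 2x y^2, Q = 2x^2y + 2x, so

    ∂Q/∂x = 4x y + 2,    ∂P/∂y = 4x y,
    ∂Q/∂x - ∂P/∂y = 2.

D is the region x^2 + y^2 ≤ 25. Evaluating the double integral:

In polar coordinates (x = r cos θ, y = r sin θ, dA = r dr dθ) the integrand becomes 2, so

    ∬_D (2) dA = ∫_0^{2π} ∫_0^{5} (2) · r dr dθ.

Inner (r from 0 to 5): 25.
Outer (θ from 0 to 2π): 50π.

Therefore ∮_C P dx + Q dy = 50π.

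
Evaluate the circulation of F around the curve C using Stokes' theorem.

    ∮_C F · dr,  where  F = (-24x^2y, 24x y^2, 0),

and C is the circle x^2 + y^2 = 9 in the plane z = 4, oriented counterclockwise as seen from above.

Let S be the flat disk x^2 + y^2 ≤ 9 in the plane z = 4, with upward unit normal n̂ = ẑ. By Stokes' theorem,

    ∮_C F · dr = ∬_S (∇ × F) · n̂ dS = ∬_D (curl F)_z dA,

where D is the disk x^2 + y^2 ≤ 9.

Compute the curl of F = (-24x^2y, 24x y^2, 0):
    (∇ × F)_x = ∂F_z/∂y - ∂F_y/∂z = 0,
    (∇ × F)_y = ∂F_x/∂z - ∂F_z/∂x = 0,
    (∇ × F)_z = ∂F_y/∂x - ∂F_x/∂y = 24x^2 + 24y^2.

On z = 4, (curl F)_z = 24x^2 + 24y^2.

Convert to polar (x = r cos θ, y = r sin θ, dA = r dr dθ); the integrand becomes 24r^2, so

    ∬_D (curl F)_z dA = ∫_0^{2π} ∫_0^{3} (24r^2) · r dr dθ.

Inner (r from 0 to 3): 486.
Outer (θ from 0 to 2π): 972π.

Therefore ∮_C F · dr = 972π.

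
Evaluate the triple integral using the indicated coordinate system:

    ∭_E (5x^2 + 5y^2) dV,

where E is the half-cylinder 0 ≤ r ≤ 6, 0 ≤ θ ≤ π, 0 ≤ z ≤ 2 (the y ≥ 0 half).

In cylindrical coordinates, x = r cos(θ), y = r sin(θ), z = z, and dV = r dr dθ dz.

The integrand becomes 5r^2, so

    ∭_E (5x^2 + 5y^2) dV = ∫_{0}^{π} ∫_{0}^{6} ∫_{0}^{2} (5r^2) · r dz dr dθ.

Inner (z): 10r^3.
Middle (r from 0 to 6): 3240.
Outer (θ): 3240π.

Therefore the triple integral equals 3240π.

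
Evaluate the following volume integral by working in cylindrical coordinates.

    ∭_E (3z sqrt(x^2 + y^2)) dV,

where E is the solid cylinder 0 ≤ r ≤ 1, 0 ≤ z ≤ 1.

In cylindrical coordinates, x = r cos(θ), y = r sin(θ), z = z, and dV = r dr dθ dz.

The integrand becomes 3r z, so

    ∭_E (3z sqrt(x^2 + y^2)) dV = ∫_{0}^{2π} ∫_{0}^{1} ∫_{0}^{1} (3r z) · r dz dr dθ.

Inner (z): 3r^2/2.
Middle (r from 0 to 1): 1/2.
Outer (θ): π.

Therefore the triple integral equals π.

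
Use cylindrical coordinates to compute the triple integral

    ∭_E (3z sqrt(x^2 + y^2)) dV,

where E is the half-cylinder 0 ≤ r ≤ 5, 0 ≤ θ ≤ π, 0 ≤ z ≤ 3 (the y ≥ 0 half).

In cylindrical coordinates, x = r cos(θ), y = r sin(θ), z = z, and dV = r dr dθ dz.

The integrand becomes 3r z, so

    ∭_E (3z sqrt(x^2 + y^2)) dV = ∫_{0}^{π} ∫_{0}^{5} ∫_{0}^{3} (3r z) · r dz dr dθ.

Inner (z): 27r^2/2.
Middle (r from 0 to 5): 1125/2.
Outer (θ): 1125π/2.

Therefore the triple integral equals 1125π/2.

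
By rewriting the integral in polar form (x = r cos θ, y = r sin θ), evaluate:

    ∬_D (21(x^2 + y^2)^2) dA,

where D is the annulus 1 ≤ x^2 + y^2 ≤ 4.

The region D is 1 ≤ r ≤ 2, 0 ≤ θ ≤ 2π in polar coordinates, where x = r cos(θ), y = r sin(θ), and dA = r dr dθ.

Under the substitution, the integrand becomes 21r^4, so

    ∬_D (21(x^2 + y^2)^2) dA = ∫_{0}^{2π} ∫_{1}^{2} (21r^4) · r dr dθ.

Inner integral (in r): ∫_{1}^{2} (21r^4) · r dr = 441/2.

Outer integral (in θ): ∫_{0}^{2π} (441/2) dθ = 441π.

Therefore ∬_D (21(x^2 + y^2)^2) dA = 441π.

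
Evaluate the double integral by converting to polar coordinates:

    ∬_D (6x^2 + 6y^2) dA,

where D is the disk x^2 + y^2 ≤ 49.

The region D is 0 ≤ r ≤ 7, 0 ≤ θ ≤ 2π in polar coordinates, where x = r cos(θ), y = r sin(θ), and dA = r dr dθ.

Under the substitution, the integrand becomes 6r^2, so

    ∬_D (6x^2 + 6y^2) dA = ∫_{0}^{2π} ∫_{0}^{7} (6r^2) · r dr dθ.

Inner integral (in r): ∫_{0}^{7} (6r^2) · r dr = 7203/2.

Outer integral (in θ): ∫_{0}^{2π} (7203/2) dθ = 7203π.

Therefore ∬_D (6x^2 + 6y^2) dA = 7203π.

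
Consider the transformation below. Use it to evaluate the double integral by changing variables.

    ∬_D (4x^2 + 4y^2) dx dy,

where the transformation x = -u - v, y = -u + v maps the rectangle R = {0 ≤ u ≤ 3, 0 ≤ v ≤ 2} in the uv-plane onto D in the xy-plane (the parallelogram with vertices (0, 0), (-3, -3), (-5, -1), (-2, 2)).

Compute the Jacobian determinant of (x, y) with respect to (u, v):

    ∂(x,y)/∂(u,v) = | -1  -1 | = (-1)(1) - (-1)(-1) = -2.
                   | -1  1 |

Its absolute value is |J| = 2 (the area scaling factor).

Substituting x = -u - v, y = -u + v into the integrand,

    4x^2 + 4y^2 → 8u^2 + 8v^2,

so the integral becomes

    ∬_R (8u^2 + 8v^2) · |J| du dv = ∫_0^3 ∫_0^2 (16u^2 + 16v^2) dv du.

Inner (v): 32u^2 + 128/3.
Outer (u): 416.

Therefore ∬_D (4x^2 + 4y^2) dx dy = 416.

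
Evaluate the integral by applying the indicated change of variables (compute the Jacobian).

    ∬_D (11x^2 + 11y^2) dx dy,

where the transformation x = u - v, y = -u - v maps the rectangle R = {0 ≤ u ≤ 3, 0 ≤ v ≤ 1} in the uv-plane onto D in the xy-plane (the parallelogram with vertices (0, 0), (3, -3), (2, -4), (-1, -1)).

Compute the Jacobian determinant of (x, y) with respect to (u, v):

    ∂(x,y)/∂(u,v) = | 1  -1 | = (1)(-1) - (-1)(-1) = -2.
                   | -1  -1 |

Its absolute value is |J| = 2 (the area scaling factor).

Substituting x = u - v, y = -u - v into the integrand,

    11x^2 + 11y^2 → 22u^2 + 22v^2,

so the integral becomes

    ∬_R (22u^2 + 22v^2) · |J| du dv = ∫_0^3 ∫_0^1 (44u^2 + 44v^2) dv du.

Inner (v): 44u^2 + 44/3.
Outer (u): 440.

Therefore ∬_D (11x^2 + 11y^2) dx dy = 440.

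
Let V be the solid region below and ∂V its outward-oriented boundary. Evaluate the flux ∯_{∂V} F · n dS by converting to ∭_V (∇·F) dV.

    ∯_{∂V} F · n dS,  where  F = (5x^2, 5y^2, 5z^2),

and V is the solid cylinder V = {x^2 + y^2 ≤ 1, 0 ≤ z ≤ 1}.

By the divergence theorem,

    ∯_{∂V} F · n dS = ∭_V (∇ · F) dV.

Compute the divergence:
    ∇ · F = ∂F_x/∂x + ∂F_y/∂y + ∂F_z/∂z = 10x + 10y + 10z.

In cylindrical coordinates, x = r cos(θ), y = r sin(θ), z = z, dV = r dr dθ dz, with 0 ≤ r ≤ 1, 0 ≤ θ ≤ 2π, 0 ≤ z ≤ 1.

The integrand, after substitution and multiplying by the volume element, becomes (10sqrt(2)r sin(θ + π/4) + 10z) · r, so

    ∭_V (∇·F) dV = ∫_0^{2π} ∫_0^{1} ∫_0^{1} (10sqrt(2)r sin(θ + π/4) + 10z) · r dz dr dθ.

Inner (z from 0 to 1): 5r (2sqrt(2)r sin(θ + π/4) + 1).
Middle (r from 0 to 1): 10sqrt(2)sin(θ + π/4)/3 + 5/2.
Outer (θ from 0 to 2π): 5π.

Therefore ∯_{∂V} F · n dS = 5π.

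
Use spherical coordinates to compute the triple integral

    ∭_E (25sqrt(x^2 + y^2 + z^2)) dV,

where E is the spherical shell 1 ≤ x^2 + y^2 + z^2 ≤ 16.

In spherical coordinates, x = ρ sin(φ) cos(θ), y = ρ sin(φ) sin(θ), z = ρ cos(φ), and dV = ρ^2 sin(φ) dρ dφ dθ.

The integrand becomes 25ρ, so

    ∭_E (25sqrt(x^2 + y^2 + z^2)) dV = ∫_{0}^{2π} ∫_{0}^{π} ∫_{1}^{4} (25ρ) · ρ^2 sin(φ) dρ dφ dθ.

Inner (ρ): 6375sin(φ)/4.
Middle (φ): 6375/2.
Outer (θ): 6375π.

Therefore the triple integral equals 6375π.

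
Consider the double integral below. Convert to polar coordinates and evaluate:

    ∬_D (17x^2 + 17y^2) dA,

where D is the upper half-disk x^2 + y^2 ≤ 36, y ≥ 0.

The region D is 0 ≤ r ≤ 6, 0 ≤ θ ≤ π in polar coordinates, where x = r cos(θ), y = r sin(θ), and dA = r dr dθ.

Under the substitution, the integrand becomes 17r^2, so

    ∬_D (17x^2 + 17y^2) dA = ∫_{0}^{π} ∫_{0}^{6} (17r^2) · r dr dθ.

Inner integral (in r): ∫_{0}^{6} (17r^2) · r dr = 5508.

Outer integral (in θ): ∫_{0}^{π} (5508) dθ = 5508π.

Therefore ∬_D (17x^2 + 17y^2) dA = 5508π.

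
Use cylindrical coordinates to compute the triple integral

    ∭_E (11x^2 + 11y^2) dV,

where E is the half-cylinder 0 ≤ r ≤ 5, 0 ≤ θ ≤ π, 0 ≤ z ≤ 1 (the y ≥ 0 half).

In cylindrical coordinates, x = r cos(θ), y = r sin(θ), z = z, and dV = r dr dθ dz.

The integrand becomes 11r^2, so

    ∭_E (11x^2 + 11y^2) dV = ∫_{0}^{π} ∫_{0}^{5} ∫_{0}^{1} (11r^2) · r dz dr dθ.

Inner (z): 11r^3.
Middle (r from 0 to 5): 6875/4.
Outer (θ): 6875π/4.

Therefore the triple integral equals 6875π/4.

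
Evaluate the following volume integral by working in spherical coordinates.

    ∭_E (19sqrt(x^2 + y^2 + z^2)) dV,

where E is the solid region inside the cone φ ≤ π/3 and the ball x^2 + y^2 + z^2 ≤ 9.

In spherical coordinates, x = ρ sin(φ) cos(θ), y = ρ sin(φ) sin(θ), z = ρ cos(φ), and dV = ρ^2 sin(φ) dρ dφ dθ.

The integrand becomes 19ρ, so

    ∭_E (19sqrt(x^2 + y^2 + z^2)) dV = ∫_{0}^{2π} ∫_{0}^{π/3} ∫_{0}^{3} (19ρ) · ρ^2 sin(φ) dρ dφ dθ.

Inner (ρ): 1539sin(φ)/4.
Middle (φ): 1539/8.
Outer (θ): 1539π/4.

Therefore the triple integral equals 1539π/4.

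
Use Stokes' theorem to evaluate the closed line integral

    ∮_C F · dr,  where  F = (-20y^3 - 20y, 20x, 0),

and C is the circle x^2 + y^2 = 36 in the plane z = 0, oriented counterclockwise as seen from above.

Let S be the flat disk x^2 + y^2 ≤ 36 in the plane z = 0, with upward unit normal n̂ = ẑ. By Stokes' theorem,

    ∮_C F · dr = ∬_S (∇ × F) · n̂ dS = ∬_D (curl F)_z dA,

where D is the disk x^2 + y^2 ≤ 36.

Compute the curl of F = (-20y^3 - 20y, 20x, 0):
    (∇ × F)_x = ∂F_z/∂y - ∂F_y/∂z = 0,
    (∇ × F)_y = ∂F_x/∂z - ∂F_z/∂x = 0,
    (∇ × F)_z = ∂F_y/∂x - ∂F_x/∂y = 60y^2 + 40.

On z = 0, (curl F)_z = 60y^2 + 40.

Convert to polar (x = r cos θ, y = r sin θ, dA = r dr dθ); the integrand becomes 60r^2sin(θ)^2 + 40, so

    ∬_D (curl F)_z dA = ∫_0^{2π} ∫_0^{6} (60r^2sin(θ)^2 + 40) · r dr dθ.

Inner (r from 0 to 6): 19440sin(θ)^2 + 720.
Outer (θ from 0 to 2π): 20880π.

Therefore ∮_C F · dr = 20880π.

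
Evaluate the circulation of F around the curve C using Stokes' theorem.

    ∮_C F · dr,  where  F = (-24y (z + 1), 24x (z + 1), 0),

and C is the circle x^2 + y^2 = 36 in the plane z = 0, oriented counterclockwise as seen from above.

Let S be the flat disk x^2 + y^2 ≤ 36 in the plane z = 0, with upward unit normal n̂ = ẑ. By Stokes' theorem,

    ∮_C F · dr = ∬_S (∇ × F) · n̂ dS = ∬_D (curl F)_z dA,

where D is the disk x^2 + y^2 ≤ 36.

Compute the curl of F = (-24y (z + 1), 24x (z + 1), 0):
    (∇ × F)_x = ∂F_z/∂y - ∂F_y/∂z = -24x,
    (∇ × F)_y = ∂F_x/∂z - ∂F_z/∂x = -24y,
    (∇ × F)_z = ∂F_y/∂x - ∂F_x/∂y = 48z + 48.

On z = 0, (curl F)_z = 48.

Convert to polar (x = r cos θ, y = r sin θ, dA = r dr dθ); the integrand becomes 48, so

    ∬_D (curl F)_z dA = ∫_0^{2π} ∫_0^{6} (48) · r dr dθ.

Inner (r from 0 to 6): 864.
Outer (θ from 0 to 2π): 1728π.

Therefore ∮_C F · dr = 1728π.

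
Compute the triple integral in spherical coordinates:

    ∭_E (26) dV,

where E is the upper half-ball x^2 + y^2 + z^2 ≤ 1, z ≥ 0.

In spherical coordinates, x = ρ sin(φ) cos(θ), y = ρ sin(φ) sin(θ), z = ρ cos(φ), and dV = ρ^2 sin(φ) dρ dφ dθ.

The integrand becomes 26, so

    ∭_E (26) dV = ∫_{0}^{2π} ∫_{0}^{π/2} ∫_{0}^{1} (26) · ρ^2 sin(φ) dρ dφ dθ.

Inner (ρ): 26sin(φ)/3.
Middle (φ): 26/3.
Outer (θ): 52π/3.

Therefore the triple integral equals 52π/3.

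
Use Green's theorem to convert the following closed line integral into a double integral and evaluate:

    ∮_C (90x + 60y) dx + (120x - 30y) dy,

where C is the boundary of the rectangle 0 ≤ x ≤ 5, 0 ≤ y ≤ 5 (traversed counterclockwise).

Green's theorem converts the closed line integral into a double integral over the enclosed region D:

    ∮_C P dx + Q dy = ∬_D (∂Q/∂x - ∂P/∂y) dA.

Here P = 90x + 60y, Q = 120x - 30y, so

    ∂Q/∂x = 120,    ∂P/∂y = 60,
    ∂Q/∂x - ∂P/∂y = 60.

D is the region 0 ≤ x ≤ 5, 0 ≤ y ≤ 5. Evaluating the double integral:

    ∬_D (60) dA = ∫_0^{5} ∫_0^{5} (60) dy dx.

Inner (y from 0 to 5): 300.
Outer (x from 0 to 5): 1500.

Therefore ∮_C P dx + Q dy = 1500.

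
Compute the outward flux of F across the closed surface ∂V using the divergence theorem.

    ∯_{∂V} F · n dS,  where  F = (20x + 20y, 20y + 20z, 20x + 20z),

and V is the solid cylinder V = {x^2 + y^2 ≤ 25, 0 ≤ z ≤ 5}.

By the divergence theorem,

    ∯_{∂V} F · n dS = ∭_V (∇ · F) dV.

Compute the divergence:
    ∇ · F = ∂F_x/∂x + ∂F_y/∂y + ∂F_z/∂z = 20 + 20 + 20 = 60.

In cylindrical coordinates, x = r cos(θ), y = r sin(θ), z = z, dV = r dr dθ dz, with 0 ≤ r ≤ 5, 0 ≤ θ ≤ 2π, 0 ≤ z ≤ 5.

The integrand, after substitution and multiplying by the volume element, becomes (60) · r, so

    ∭_V (∇·F) dV = ∫_0^{2π} ∫_0^{5} ∫_0^{5} (60) · r dz dr dθ.

Inner (z from 0 to 5): 300r.
Middle (r from 0 to 5): 3750.
Outer (θ from 0 to 2π): 7500π.

Therefore ∯_{∂V} F · n dS = 7500π.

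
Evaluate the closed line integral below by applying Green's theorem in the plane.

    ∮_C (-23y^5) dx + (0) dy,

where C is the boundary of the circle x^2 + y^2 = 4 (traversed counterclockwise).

Green's theorem converts the closed line integral into a double integral over the enclosed region D:

    ∮_C P dx + Q dy = ∬_D (∂Q/∂x - ∂P/∂y) dA.

Here P = -23y^5, Q = 0, so

    ∂Q/∂x = 0,    ∂P/∂y = -115y^4,
    ∂Q/∂x - ∂P/∂y = 115y^4.

D is the region x^2 + y^2 ≤ 4. Evaluating the double integral:

In polar coordinates (x = r cos θ, y = r sin θ, dA = r dr dθ) the integrand becomes 115r^4sin(θ)^4, so

    ∬_D (115y^4) dA = ∫_0^{2π} ∫_0^{2} (115r^4sin(θ)^4) · r dr dθ.

Inner (r from 0 to 2): 3680sin(θ)^4/3.
Outer (θ from 0 to 2π): 920π.

Therefore ∮_C P dx + Q dy = 920π.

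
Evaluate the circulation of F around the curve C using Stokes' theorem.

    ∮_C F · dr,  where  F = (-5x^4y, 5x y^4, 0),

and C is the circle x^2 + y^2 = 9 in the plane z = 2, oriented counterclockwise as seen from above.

Let S be the flat disk x^2 + y^2 ≤ 9 in the plane z = 2, with upward unit normal n̂ = ẑ. By Stokes' theorem,

    ∮_C F · dr = ∬_S (∇ × F) · n̂ dS = ∬_D (curl F)_z dA,

where D is the disk x^2 + y^2 ≤ 9.

Compute the curl of F = (-5x^4y, 5x y^4, 0):
    (∇ × F)_x = ∂F_z/∂y - ∂F_y/∂z = 0,
    (∇ × F)_y = ∂F_x/∂z - ∂F_z/∂x = 0,
    (∇ × F)_z = ∂F_y/∂x - ∂F_x/∂y = 5x^4 + 5y^4.

On z = 2, (curl F)_z = 5x^4 + 5y^4.

Convert to polar (x = r cos θ, y = r sin θ, dA = r dr dθ); the integrand becomes 5r^4(sin(θ)^4 + cos(θ)^4), so

    ∬_D (curl F)_z dA = ∫_0^{2π} ∫_0^{3} (5r^4(sin(θ)^4 + cos(θ)^4)) · r dr dθ.

Inner (r from 0 to 3): 1215sin(θ)^4/2 + 1215cos(θ)^4/2.
Outer (θ from 0 to 2π): 3645π/4.

Therefore ∮_C F · dr = 3645π/4.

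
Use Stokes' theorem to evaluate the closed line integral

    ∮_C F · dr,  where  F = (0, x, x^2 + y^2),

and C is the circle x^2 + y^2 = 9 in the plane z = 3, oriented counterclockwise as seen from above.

Let S be the flat disk x^2 + y^2 ≤ 9 in the plane z = 3, with upward unit normal n̂ = ẑ. By Stokes' theorem,

    ∮_C F · dr = ∬_S (∇ × F) · n̂ dS = ∬_D (curl F)_z dA,

where D is the disk x^2 + y^2 ≤ 9.

Compute the curl of F = (0, x, x^2 + y^2):
    (∇ × F)_x = ∂F_z/∂y - ∂F_y/∂z = 2y,
    (∇ × F)_y = ∂F_x/∂z - ∂F_z/∂x = -2x,
    (∇ × F)_z = ∂F_y/∂x - ∂F_x/∂y = 1.

On z = 3, (curl F)_z = 1.

Convert to polar (x = r cos θ, y = r sin θ, dA = r dr dθ); the integrand becomes 1, so

    ∬_D (curl F)_z dA = ∫_0^{2π} ∫_0^{3} (1) · r dr dθ.

Inner (r from 0 to 3): 9/2.
Outer (θ from 0 to 2π): 9π.

Therefore ∮_C F · dr = 9π.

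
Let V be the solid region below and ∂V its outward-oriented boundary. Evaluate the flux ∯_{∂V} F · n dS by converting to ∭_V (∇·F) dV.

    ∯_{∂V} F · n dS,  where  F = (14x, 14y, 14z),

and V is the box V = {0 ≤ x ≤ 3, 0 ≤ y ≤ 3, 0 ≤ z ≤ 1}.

By the divergence theorem,

    ∯_{∂V} F · n dS = ∭_V (∇ · F) dV.

Compute the divergence:
    ∇ · F = ∂F_x/∂x + ∂F_y/∂y + ∂F_z/∂z = 14 + 14 + 14 = 42.

V is a rectangular box, so dV = dx dy dz with 0 ≤ x ≤ 3, 0 ≤ y ≤ 3, 0 ≤ z ≤ 1.

Integrate (42) over V as an iterated integral:

    ∭_V (∇·F) dV = ∫_0^{3} ∫_0^{3} ∫_0^{1} (42) dz dy dx.

Inner (z from 0 to 1): 42.
Middle (y from 0 to 3): 126.
Outer (x from 0 to 3): 378.

Therefore ∯_{∂V} F · n dS = 378.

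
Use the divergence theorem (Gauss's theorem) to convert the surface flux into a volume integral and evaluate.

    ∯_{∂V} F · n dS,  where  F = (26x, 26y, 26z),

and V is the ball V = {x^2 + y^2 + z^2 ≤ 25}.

By the divergence theorem,

    ∯_{∂V} F · n dS = ∭_V (∇ · F) dV.

Compute the divergence:
    ∇ · F = ∂F_x/∂x + ∂F_y/∂y + ∂F_z/∂z = 26 + 26 + 26 = 78.

In spherical coordinates, x = ρ sin(φ) cos(θ), y = ρ sin(φ) sin(θ), z = ρ cos(φ), dV = ρ^2 sin(φ) dρ dφ dθ, with 0 ≤ ρ ≤ 5, 0 ≤ φ ≤ π, 0 ≤ θ ≤ 2π.

The integrand, after substitution and multiplying by the volume element, becomes (78) · ρ^2 sin(φ), so

    ∭_V (∇·F) dV = ∫_0^{2π} ∫_0^{π} ∫_0^{5} (78) · ρ^2 sin(φ) dρ dφ dθ.

Inner (ρ from 0 to 5): 3250sin(φ).
Middle (φ from 0 to π): 6500.
Outer (θ from 0 to 2π): 13000π.

Therefore ∯_{∂V} F · n dS = 13000π.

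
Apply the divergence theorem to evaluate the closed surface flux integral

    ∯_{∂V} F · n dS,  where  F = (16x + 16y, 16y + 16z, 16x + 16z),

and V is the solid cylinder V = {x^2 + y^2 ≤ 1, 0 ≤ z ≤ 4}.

By the divergence theorem,

    ∯_{∂V} F · n dS = ∭_V (∇ · F) dV.

Compute the divergence:
    ∇ · F = ∂F_x/∂x + ∂F_y/∂y + ∂F_z/∂z = 16 + 16 + 16 = 48.

In cylindrical coordinates, x = r cos(θ), y = r sin(θ), z = z, dV = r dr dθ dz, with 0 ≤ r ≤ 1, 0 ≤ θ ≤ 2π, 0 ≤ z ≤ 4.

The integrand, after substitution and multiplying by the volume element, becomes (48) · r, so

    ∭_V (∇·F) dV = ∫_0^{2π} ∫_0^{1} ∫_0^{4} (48) · r dz dr dθ.

Inner (z from 0 to 4): 192r.
Middle (r from 0 to 1): 96.
Outer (θ from 0 to 2π): 192π.

Therefore ∯_{∂V} F · n dS = 192π.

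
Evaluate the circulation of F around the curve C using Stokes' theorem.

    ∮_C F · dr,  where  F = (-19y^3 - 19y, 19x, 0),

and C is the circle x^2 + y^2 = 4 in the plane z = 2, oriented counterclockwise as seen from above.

Let S be the flat disk x^2 + y^2 ≤ 4 in the plane z = 2, with upward unit normal n̂ = ẑ. By Stokes' theorem,

    ∮_C F · dr = ∬_S (∇ × F) · n̂ dS = ∬_D (curl F)_z dA,

where D is the disk x^2 + y^2 ≤ 4.

Compute the curl of F = (-19y^3 - 19y, 19x, 0):
    (∇ × F)_x = ∂F_z/∂y - ∂F_y/∂z = 0,
    (∇ × F)_y = ∂F_x/∂z - ∂F_z/∂x = 0,
    (∇ × F)_z = ∂F_y/∂x - ∂F_x/∂y = 57y^2 + 38.

On z = 2, (curl F)_z = 57y^2 + 38.

Convert to polar (x = r cos θ, y = r sin θ, dA = r dr dθ); the integrand becomes 57r^2sin(θ)^2 + 38, so

    ∬_D (curl F)_z dA = ∫_0^{2π} ∫_0^{2} (57r^2sin(θ)^2 + 38) · r dr dθ.

Inner (r from 0 to 2): 228sin(θ)^2 + 76.
Outer (θ from 0 to 2π): 380π.

Therefore ∮_C F · dr = 380π.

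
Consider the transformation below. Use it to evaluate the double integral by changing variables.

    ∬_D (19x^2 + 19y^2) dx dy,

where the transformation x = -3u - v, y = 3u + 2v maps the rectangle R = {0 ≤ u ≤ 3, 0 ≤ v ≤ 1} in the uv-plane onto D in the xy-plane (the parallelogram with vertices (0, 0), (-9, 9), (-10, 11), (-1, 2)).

Compute the Jacobian determinant of (x, y) with respect to (u, v):

    ∂(x,y)/∂(u,v) = | -3  -1 | = (-3)(2) - (-1)(3) = -3.
                   | 3  2 |

Its absolute value is |J| = 3 (the area scaling factor).

Substituting x = -3u - v, y = 3u + 2v into the integrand,

    19x^2 + 19y^2 → 342u^2 + 342u v + 95v^2,

so the integral becomes

    ∬_R (342u^2 + 342u v + 95v^2) · |J| du dv = ∫_0^3 ∫_0^1 (1026u^2 + 1026u v + 285v^2) dv du.

Inner (v): 1026u^2 + 513u + 95.
Outer (u): 23655/2.

Therefore ∬_D (19x^2 + 19y^2) dx dy = 23655/2.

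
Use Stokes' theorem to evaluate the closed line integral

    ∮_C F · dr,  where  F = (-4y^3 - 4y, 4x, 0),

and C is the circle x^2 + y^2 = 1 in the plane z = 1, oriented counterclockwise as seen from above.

Let S be the flat disk x^2 + y^2 ≤ 1 in the plane z = 1, with upward unit normal n̂ = ẑ. By Stokes' theorem,

    ∮_C F · dr = ∬_S (∇ × F) · n̂ dS = ∬_D (curl F)_z dA,

where D is the disk x^2 + y^2 ≤ 1.

Compute the curl of F = (-4y^3 - 4y, 4x, 0):
    (∇ × F)_x = ∂F_z/∂y - ∂F_y/∂z = 0,
    (∇ × F)_y = ∂F_x/∂z - ∂F_z/∂x = 0,
    (∇ × F)_z = ∂F_y/∂x - ∂F_x/∂y = 12y^2 + 8.

On z = 1, (curl F)_z = 12y^2 + 8.

Convert to polar (x = r cos θ, y = r sin θ, dA = r dr dθ); the integrand becomes 12r^2sin(θ)^2 + 8, so

    ∬_D (curl F)_z dA = ∫_0^{2π} ∫_0^{1} (12r^2sin(θ)^2 + 8) · r dr dθ.

Inner (r from 0 to 1): 3sin(θ)^2 + 4.
Outer (θ from 0 to 2π): 11π.

Therefore ∮_C F · dr = 11π.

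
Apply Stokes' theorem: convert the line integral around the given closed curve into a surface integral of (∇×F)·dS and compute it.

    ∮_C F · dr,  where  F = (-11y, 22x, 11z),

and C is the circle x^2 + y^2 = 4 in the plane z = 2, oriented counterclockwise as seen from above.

Let S be the flat disk x^2 + y^2 ≤ 4 in the plane z = 2, with upward unit normal n̂ = ẑ. By Stokes' theorem,

    ∮_C F · dr = ∬_S (∇ × F) · n̂ dS = ∬_D (curl F)_z dA,

where D is the disk x^2 + y^2 ≤ 4.

Compute the curl of F = (-11y, 22x, 11z):
    (∇ × F)_x = ∂F_z/∂y - ∂F_y/∂z = 0,
    (∇ × F)_y = ∂F_x/∂z - ∂F_z/∂x = 0,
    (∇ × F)_z = ∂F_y/∂x - ∂F_x/∂y = 33.

On z = 2, (curl F)_z = 33.

Convert to polar (x = r cos θ, y = r sin θ, dA = r dr dθ); the integrand becomes 33, so

    ∬_D (curl F)_z dA = ∫_0^{2π} ∫_0^{2} (33) · r dr dθ.

Inner (r from 0 to 2): 66.
Outer (θ from 0 to 2π): 132π.

Therefore ∮_C F · dr = 132π.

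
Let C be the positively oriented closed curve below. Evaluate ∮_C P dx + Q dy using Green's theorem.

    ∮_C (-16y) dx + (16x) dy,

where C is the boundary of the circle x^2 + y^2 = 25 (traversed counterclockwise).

Green's theorem converts the closed line integral into a double integral over the enclosed region D:

    ∮_C P dx + Q dy = ∬_D (∂Q/∂x - ∂P/∂y) dA.

Here P = -16y, Q = 16x, so

    ∂Q/∂x = 16,    ∂P/∂y = -16,
    ∂Q/∂x - ∂P/∂y = 32.

D is the region x^2 + y^2 ≤ 25. Evaluating the double integral:

In polar coordinates (x = r cos θ, y = r sin θ, dA = r dr dθ) the integrand becomes 32, so

    ∬_D (32) dA = ∫_0^{2π} ∫_0^{5} (32) · r dr dθ.

Inner (r from 0 to 5): 400.
Outer (θ from 0 to 2π): 800π.

Therefore ∮_C P dx + Q dy = 800π.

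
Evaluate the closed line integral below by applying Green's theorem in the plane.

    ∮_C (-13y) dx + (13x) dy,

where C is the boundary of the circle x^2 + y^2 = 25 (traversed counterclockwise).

Green's theorem converts the closed line integral into a double integral over the enclosed region D:

    ∮_C P dx + Q dy = ∬_D (∂Q/∂x - ∂P/∂y) dA.

Here P = -13y, Q = 13x, so

    ∂Q/∂x = 13,    ∂P/∂y = -13,
    ∂Q/∂x - ∂P/∂y = 26.

D is the region x^2 + y^2 ≤ 25. Evaluating the double integral:

In polar coordinates (x = r cos θ, y = r sin θ, dA = r dr dθ) the integrand becomes 26, so

    ∬_D (26) dA = ∫_0^{2π} ∫_0^{5} (26) · r dr dθ.

Inner (r from 0 to 5): 325.
Outer (θ from 0 to 2π): 650π.

Therefore ∮_C P dx + Q dy = 650π.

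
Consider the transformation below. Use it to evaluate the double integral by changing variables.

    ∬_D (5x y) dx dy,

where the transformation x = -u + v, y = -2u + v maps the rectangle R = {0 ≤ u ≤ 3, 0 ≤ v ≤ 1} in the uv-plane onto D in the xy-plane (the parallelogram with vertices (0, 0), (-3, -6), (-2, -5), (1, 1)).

Compute the Jacobian determinant of (x, y) with respect to (u, v):

    ∂(x,y)/∂(u,v) = | -1  1 | = (-1)(1) - (1)(-2) = 1.
                   | -2  1 |

Its absolute value is |J| = 1 (the area scaling factor).

Substituting x = -u + v, y = -2u + v into the integrand,

    5x y → 10u^2 - 15u v + 5v^2,

so the integral becomes

    ∬_R (10u^2 - 15u v + 5v^2) · |J| du dv = ∫_0^3 ∫_0^1 (10u^2 - 15u v + 5v^2) dv du.

Inner (v): 10u^2 - 15u/2 + 5/3.
Outer (u): 245/4.

Therefore ∬_D (5x y) dx dy = 245/4.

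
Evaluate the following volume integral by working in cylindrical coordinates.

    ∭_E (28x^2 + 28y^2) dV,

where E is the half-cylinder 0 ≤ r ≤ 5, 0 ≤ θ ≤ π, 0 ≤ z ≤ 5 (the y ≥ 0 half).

In cylindrical coordinates, x = r cos(θ), y = r sin(θ), z = z, and dV = r dr dθ dz.

The integrand becomes 28r^2, so

    ∭_E (28x^2 + 28y^2) dV = ∫_{0}^{π} ∫_{0}^{5} ∫_{0}^{5} (28r^2) · r dz dr dθ.

Inner (z): 140r^3.
Middle (r from 0 to 5): 21875.
Outer (θ): 21875π.

Therefore the triple integral equals 21875π.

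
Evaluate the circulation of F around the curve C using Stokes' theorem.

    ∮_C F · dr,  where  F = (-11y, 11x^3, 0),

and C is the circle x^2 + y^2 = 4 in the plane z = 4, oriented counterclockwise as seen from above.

Let S be the flat disk x^2 + y^2 ≤ 4 in the plane z = 4, with upward unit normal n̂ = ẑ. By Stokes' theorem,

    ∮_C F · dr = ∬_S (∇ × F) · n̂ dS = ∬_D (curl F)_z dA,

where D is the disk x^2 + y^2 ≤ 4.

Compute the curl of F = (-11y, 11x^3, 0):
    (∇ × F)_x = ∂F_z/∂y - ∂F_y/∂z = 0,
    (∇ × F)_y = ∂F_x/∂z - ∂F_z/∂x = 0,
    (∇ × F)_z = ∂F_y/∂x - ∂F_x/∂y = 33x^2 + 11.

On z = 4, (curl F)_z = 33x^2 + 11.

Convert to polar (x = r cos θ, y = r sin θ, dA = r dr dθ); the integrand becomes 33r^2cos(θ)^2 + 11, so

    ∬_D (curl F)_z dA = ∫_0^{2π} ∫_0^{2} (33r^2cos(θ)^2 + 11) · r dr dθ.

Inner (r from 0 to 2): 132cos(θ)^2 + 22.
Outer (θ from 0 to 2π): 176π.

Therefore ∮_C F · dr = 176π.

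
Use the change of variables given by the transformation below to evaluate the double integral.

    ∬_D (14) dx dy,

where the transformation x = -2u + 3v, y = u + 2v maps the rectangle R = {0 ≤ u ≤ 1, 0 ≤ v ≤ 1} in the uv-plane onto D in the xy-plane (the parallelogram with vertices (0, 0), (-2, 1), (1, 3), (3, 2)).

Compute the Jacobian determinant of (x, y) with respect to (u, v):

    ∂(x,y)/∂(u,v) = | -2  3 | = (-2)(2) - (3)(1) = -7.
                   | 1  2 |

Its absolute value is |J| = 7 (the area scaling factor).

Substituting x = -2u + 3v, y = u + 2v into the integrand,

    14 → 14,

so the integral becomes

    ∬_R (14) · |J| du dv = ∫_0^1 ∫_0^1 (98) dv du.

Inner (v): 98.
Outer (u): 98.

Therefore ∬_D (14) dx dy = 98.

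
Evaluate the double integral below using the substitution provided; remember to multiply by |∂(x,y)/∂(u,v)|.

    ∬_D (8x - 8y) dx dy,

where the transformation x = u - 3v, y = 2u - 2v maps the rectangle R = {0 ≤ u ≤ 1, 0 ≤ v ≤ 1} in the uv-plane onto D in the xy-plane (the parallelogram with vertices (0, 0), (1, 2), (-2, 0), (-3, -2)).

Compute the Jacobian determinant of (x, y) with respect to (u, v):

    ∂(x,y)/∂(u,v) = | 1  -3 | = (1)(-2) - (-3)(2) = 4.
                   | 2  -2 |

Its absolute value is |J| = 4 (the area scaling factor).

Substituting x = u - 3v, y = 2u - 2v into the integrand,

    8x - 8y → -8u - 8v,

so the integral becomes

    ∬_R (-8u - 8v) · |J| du dv = ∫_0^1 ∫_0^1 (-32u - 32v) dv du.

Inner (v): -32u - 16.
Outer (u): -32.

Therefore ∬_D (8x - 8y) dx dy = -32.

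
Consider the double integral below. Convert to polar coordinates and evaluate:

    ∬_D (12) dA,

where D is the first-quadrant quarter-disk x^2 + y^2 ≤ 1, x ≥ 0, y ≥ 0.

The region D is 0 ≤ r ≤ 1, 0 ≤ θ ≤ π/2 in polar coordinates, where x = r cos(θ), y = r sin(θ), and dA = r dr dθ.

Under the substitution, the integrand becomes 12, so

    ∬_D (12) dA = ∫_{0}^{π/2} ∫_{0}^{1} (12) · r dr dθ.

Inner integral (in r): ∫_{0}^{1} (12) · r dr = 6.

Outer integral (in θ): ∫_{0}^{π/2} (6) dθ = 3π.

Therefore ∬_D (12) dA = 3π.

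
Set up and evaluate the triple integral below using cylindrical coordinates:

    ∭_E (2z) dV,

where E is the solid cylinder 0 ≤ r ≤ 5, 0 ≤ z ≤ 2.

In cylindrical coordinates, x = r cos(θ), y = r sin(θ), z = z, and dV = r dr dθ dz.

The integrand becomes 2z, so

    ∭_E (2z) dV = ∫_{0}^{2π} ∫_{0}^{5} ∫_{0}^{2} (2z) · r dz dr dθ.

Inner (z): 4r.
Middle (r from 0 to 5): 50.
Outer (θ): 100π.

Therefore the triple integral equals 100π.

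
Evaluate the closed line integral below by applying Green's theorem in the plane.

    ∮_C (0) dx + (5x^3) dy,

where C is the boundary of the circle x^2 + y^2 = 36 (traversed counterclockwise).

Green's theorem converts the closed line integral into a double integral over the enclosed region D:

    ∮_C P dx + Q dy = ∬_D (∂Q/∂x - ∂P/∂y) dA.

Here P = 0, Q = 5x^3, so

    ∂Q/∂x = 15x^2,    ∂P/∂y = 0,
    ∂Q/∂x - ∂P/∂y = 15x^2.

D is the region x^2 + y^2 ≤ 36. Evaluating the double integral:

In polar coordinates (x = r cos θ, y = r sin θ, dA = r dr dθ) the integrand becomes 15r^2cos(θ)^2, so

    ∬_D (15x^2) dA = ∫_0^{2π} ∫_0^{6} (15r^2cos(θ)^2) · r dr dθ.

Inner (r from 0 to 6): 4860cos(θ)^2.
Outer (θ from 0 to 2π): 4860π.

Therefore ∮_C P dx + Q dy = 4860π.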